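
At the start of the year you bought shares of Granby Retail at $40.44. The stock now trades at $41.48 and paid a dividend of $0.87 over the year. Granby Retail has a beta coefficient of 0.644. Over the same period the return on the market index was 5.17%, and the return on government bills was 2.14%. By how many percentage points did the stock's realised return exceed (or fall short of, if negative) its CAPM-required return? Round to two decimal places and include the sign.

Realised HPR = (P1 + D1 − P0) / P0 = (41.48 + 0.87 − 40.44) / 40.44 = 1.91 / 40.44 = 4.7230%
MRP = 5.17% − 2.14% = 3.03%
CAPM required = R_f + β·MRP = 2.14% + 0.644 × 3.03% = 4.09132%
α = realised − required = 4.7230% − 4.09132% = +0.63%

+0.63%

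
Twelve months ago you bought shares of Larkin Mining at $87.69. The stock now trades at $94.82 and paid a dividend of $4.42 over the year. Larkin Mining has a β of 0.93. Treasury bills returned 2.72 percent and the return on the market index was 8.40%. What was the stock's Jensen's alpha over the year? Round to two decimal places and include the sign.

+5.17%

Realised HPR = (P1 + D1 − P0) / P0 = (94.82 + 4.42 − 87.69) / 87.69 = 11.55 / 87.69 = 13.1714%
MRP = 8.40% − 2.72% = 5.68%
CAPM required = R_f + β·MRP = 2.72% + 0.93 × 5.68% = 8.0024%
α = realised − required = 13.1714% − 8.0024% = +5.17%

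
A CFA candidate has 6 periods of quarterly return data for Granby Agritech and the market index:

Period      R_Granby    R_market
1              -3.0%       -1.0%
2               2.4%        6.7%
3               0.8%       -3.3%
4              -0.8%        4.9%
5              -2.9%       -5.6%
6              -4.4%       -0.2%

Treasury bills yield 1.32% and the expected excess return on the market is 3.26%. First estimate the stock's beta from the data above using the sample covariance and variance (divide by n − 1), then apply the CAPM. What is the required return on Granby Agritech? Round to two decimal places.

2.24%

Mean R_i = (-3.0 + 2.4 + 0.8 − 0.8 − 2.9 − 4.4) / 6 = -1.3167%
Mean R_m = (-1.0 + 6.7 − 3.3 + 4.9 − 5.6 − 0.2) / 6 = 0.2500%
Σ(R_i − R̄_i)(R_m − R̄_m) = 31.6150  ⇒  Cov = 31.6150 / 5 = 6.3230
Σ(R_m − R̄_m)² = 111.8150  ⇒  Var(R_m) = 111.8150 / 5 = 22.3630
β = Cov / Var(R_m) = 6.3230 / 22.3630 = 0.2827
E(R) = R_f + β × MRP = 1.32% + 0.2827 × 3.26% = 2.24%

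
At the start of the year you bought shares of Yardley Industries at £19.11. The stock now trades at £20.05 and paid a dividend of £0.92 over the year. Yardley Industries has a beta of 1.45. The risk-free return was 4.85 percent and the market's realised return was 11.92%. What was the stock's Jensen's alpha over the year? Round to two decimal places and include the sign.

-5.37%

Realised HPR = (P1 + D1 − P0) / P0 = (20.05 + 0.92 − 19.11) / 19.11 = 1.86 / 19.11 = 9.7331%
MRP = 11.92% − 4.85% = 7.07%
CAPM required = R_f + β·MRP = 4.85% + 1.45 × 7.07% = 15.1015%
α = realised − required = 9.7331% − 15.1015% = -5.37%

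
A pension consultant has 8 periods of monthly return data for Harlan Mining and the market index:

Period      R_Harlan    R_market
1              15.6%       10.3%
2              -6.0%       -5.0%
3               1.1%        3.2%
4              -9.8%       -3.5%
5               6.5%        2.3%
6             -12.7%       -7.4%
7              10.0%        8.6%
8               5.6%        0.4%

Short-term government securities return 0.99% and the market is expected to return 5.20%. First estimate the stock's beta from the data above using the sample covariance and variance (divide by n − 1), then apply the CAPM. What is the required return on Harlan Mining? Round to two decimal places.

7.27%

Mean R_i = (15.6 − 6.0 + 1.1 − 9.8 + 6.5 − 12.7 + 10.0 + 5.6) / 8 = 1.2875%
Mean R_m = (10.3 − 5.0 + 3.2 − 3.5 + 2.3 − 7.4 + 8.6 + 0.4) / 8 = 1.1125%
Σ(R_i − R̄_i)(R_m − R̄_m) = 414.2113  ⇒  Cov = 414.2113 / 7 = 59.1730
Σ(R_m − R̄_m)² = 277.8488  ⇒  Var(R_m) = 277.8488 / 7 = 39.6927
β = Cov / Var(R_m) = 59.1730 / 39.6927 = 1.4908
MRP = 5.20% − 0.99% = 4.21%
E(R) = R_f + β × MRP = 0.99% + 1.4908 × 4.21% = 7.27%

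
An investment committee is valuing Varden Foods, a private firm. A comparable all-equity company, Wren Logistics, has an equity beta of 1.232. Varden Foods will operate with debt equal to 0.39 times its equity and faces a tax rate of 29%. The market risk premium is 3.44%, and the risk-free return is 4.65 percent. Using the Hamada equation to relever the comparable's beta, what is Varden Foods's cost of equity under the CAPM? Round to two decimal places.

10.06%

β_L = β_U × [1 + (1 − t)(D/E)] = 1.232 × [1 + (1 − 0.29) × 0.39]
    = 1.232 × [1 + 0.71 × 0.39] = 1.232 × 1.2769 = 1.5731
E(R) = R_f + β_L × MRP = 4.65% + 1.5731 × 3.44% = 10.06%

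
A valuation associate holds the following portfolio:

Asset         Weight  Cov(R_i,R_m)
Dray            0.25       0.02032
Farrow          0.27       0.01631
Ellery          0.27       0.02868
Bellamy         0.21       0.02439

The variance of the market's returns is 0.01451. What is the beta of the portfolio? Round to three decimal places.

β_Dray = 0.02032 / 0.01451 = 1.4004
β_Farrow = 0.01631 / 0.01451 = 1.1241
β_Ellery = 0.02868 / 0.01451 = 1.9766
β_Bellamy = 0.02439 / 0.01451 = 1.6809
β_P = Σ w_i β_i = 0.25×1.4004 + 0.27×1.1241 + 0.27×1.9766 + 0.21×1.6809 = 1.5403

1.540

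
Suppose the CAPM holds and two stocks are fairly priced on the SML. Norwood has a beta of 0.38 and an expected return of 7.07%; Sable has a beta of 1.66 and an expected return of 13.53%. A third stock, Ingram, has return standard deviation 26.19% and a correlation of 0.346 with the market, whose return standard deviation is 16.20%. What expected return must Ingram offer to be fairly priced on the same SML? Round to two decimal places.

7.98%

MRP = (13.53% − 7.07%) / (1.66 − 0.38) = 5.0469%
R_f = 7.07% − 0.38 × 5.0469% = 5.1522%
β_Ingram = ρ·σ_i/σ_m = 0.346 × 26.19 / 16.20 = 0.5594
E(R_Ingram) = R_f + β × MRP = 5.1522% + 0.5594 × 5.0469% = 7.98%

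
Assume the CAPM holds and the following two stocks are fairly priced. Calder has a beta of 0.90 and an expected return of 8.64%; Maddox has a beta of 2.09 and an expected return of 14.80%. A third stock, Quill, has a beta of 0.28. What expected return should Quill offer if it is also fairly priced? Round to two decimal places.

MRP (SML slope) = (14.80% − 8.64%) / (2.09 − 0.90) = 6.16% / 1.19 = 5.1765%
R_f (intercept) = 8.64% − 0.90 × 5.1765% = 3.9812%
E(R_Quill) = R_f + β × MRP = 3.9812% + 0.28 × 5.1765% = 5.43%

5.43%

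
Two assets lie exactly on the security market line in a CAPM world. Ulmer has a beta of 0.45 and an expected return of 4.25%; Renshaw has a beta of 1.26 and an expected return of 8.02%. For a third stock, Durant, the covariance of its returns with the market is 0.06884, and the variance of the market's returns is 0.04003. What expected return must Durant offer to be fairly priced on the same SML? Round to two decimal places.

MRP = (8.02% − 4.25%) / (1.26 − 0.45) = 4.6543%
R_f = 4.25% − 0.45 × 4.6543% = 2.1556%
β_Durant = Cov / Var(R_m) = 0.06884 / 0.04003 = 1.7197
E(R_Durant) = R_f + β × MRP = 2.1556% + 1.7197 × 4.6543% = 10.16%

10.16%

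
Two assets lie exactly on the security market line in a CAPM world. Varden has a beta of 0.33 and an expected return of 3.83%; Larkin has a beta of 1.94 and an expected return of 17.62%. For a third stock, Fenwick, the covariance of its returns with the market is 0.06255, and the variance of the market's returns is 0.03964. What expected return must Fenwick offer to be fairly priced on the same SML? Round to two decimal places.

14.52%

MRP = (17.62% − 3.83%) / (1.94 − 0.33) = 8.5652%
R_f = 3.83% − 0.33 × 8.5652% = 1.0035%
β_Fenwick = Cov / Var(R_m) = 0.06255 / 0.03964 = 1.5780
E(R_Fenwick) = R_f + β × MRP = 1.0035% + 1.5780 × 8.5652% = 14.52%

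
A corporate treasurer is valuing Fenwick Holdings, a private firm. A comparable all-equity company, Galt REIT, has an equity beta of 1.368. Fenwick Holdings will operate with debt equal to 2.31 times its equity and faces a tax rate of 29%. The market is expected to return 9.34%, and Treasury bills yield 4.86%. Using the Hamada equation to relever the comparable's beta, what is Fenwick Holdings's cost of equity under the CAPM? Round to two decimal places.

β_L = β_U × [1 + (1 − t)(D/E)] = 1.368 × [1 + (1 − 0.29) × 2.31]
    = 1.368 × [1 + 0.71 × 2.31] = 1.368 × 2.6401 = 3.6117
MRP = 9.34% − 4.86% = 4.48%
E(R) = R_f + β_L × MRP = 4.86% + 3.6117 × 4.48% = 21.04%

21.04%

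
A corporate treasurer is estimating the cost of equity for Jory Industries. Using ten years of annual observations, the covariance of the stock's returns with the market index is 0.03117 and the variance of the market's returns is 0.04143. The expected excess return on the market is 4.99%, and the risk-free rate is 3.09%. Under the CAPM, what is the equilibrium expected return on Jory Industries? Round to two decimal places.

β = Cov(R_i, R_m) / Var(R_m) = 0.03117 / 0.04143 = 0.7524
E(R) = R_f + β × MRP = 3.09% + 0.7524 × 4.99% = 6.84%

6.84%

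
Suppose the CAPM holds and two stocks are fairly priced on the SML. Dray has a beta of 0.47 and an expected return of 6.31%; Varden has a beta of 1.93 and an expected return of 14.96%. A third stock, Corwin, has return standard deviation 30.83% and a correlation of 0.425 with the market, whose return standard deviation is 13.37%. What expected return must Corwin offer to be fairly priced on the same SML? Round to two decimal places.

9.33%

MRP = (14.96% − 6.31%) / (1.93 − 0.47) = 5.9247%
R_f = 6.31% − 0.47 × 5.9247% = 3.5254%
β_Corwin = ρ·σ_i/σ_m = 0.425 × 30.83 / 13.37 = 0.9800
E(R_Corwin) = R_f + β × MRP = 3.5254% + 0.9800 × 5.9247% = 9.33%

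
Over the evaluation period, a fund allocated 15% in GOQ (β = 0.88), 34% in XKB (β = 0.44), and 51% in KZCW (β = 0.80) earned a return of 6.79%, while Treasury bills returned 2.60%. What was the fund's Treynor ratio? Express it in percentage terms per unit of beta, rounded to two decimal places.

6.08%

β_P = 0.15×0.88 + 0.34×0.44 + 0.51×0.80 = 0.6896
Treynor = (R_P − R_f) / β_P = (6.79% − 2.60%) / 0.6896 = 4.19% / 0.6896 = 6.08%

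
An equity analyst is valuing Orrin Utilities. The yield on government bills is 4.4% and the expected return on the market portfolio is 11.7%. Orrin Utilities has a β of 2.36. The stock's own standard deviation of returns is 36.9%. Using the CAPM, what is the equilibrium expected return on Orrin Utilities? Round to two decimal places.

21.63%

Market risk premium = E(R_m) − R_f = 11.7% − 4.4% = 7.30%
E(R) = R_f + β × MRP = 4.4% + 2.36 × 7.3% = 21.63%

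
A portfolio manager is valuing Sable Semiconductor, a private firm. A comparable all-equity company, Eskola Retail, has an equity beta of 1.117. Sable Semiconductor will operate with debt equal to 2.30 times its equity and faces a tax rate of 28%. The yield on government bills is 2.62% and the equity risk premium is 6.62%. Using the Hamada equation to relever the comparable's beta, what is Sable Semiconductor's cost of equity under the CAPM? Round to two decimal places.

22.26%

β_L = β_U × [1 + (1 − t)(D/E)] = 1.117 × [1 + (1 − 0.28) × 2.30]
    = 1.117 × [1 + 0.72 × 2.30] = 1.117 × 2.6560 = 2.9668
E(R) = R_f + β_L × MRP = 2.62% + 2.9668 × 6.62% = 22.26%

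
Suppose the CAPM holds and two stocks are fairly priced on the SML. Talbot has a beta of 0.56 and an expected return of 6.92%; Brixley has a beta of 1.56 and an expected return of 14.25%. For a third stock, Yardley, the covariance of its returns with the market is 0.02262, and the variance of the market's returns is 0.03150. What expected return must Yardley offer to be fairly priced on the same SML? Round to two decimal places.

8.08%

MRP = (14.25% − 6.92%) / (1.56 − 0.56) = 7.3300%
R_f = 6.92% − 0.56 × 7.3300% = 2.8152%
β_Yardley = Cov / Var(R_m) = 0.02262 / 0.03150 = 0.7181
E(R_Yardley) = R_f + β × MRP = 2.8152% + 0.7181 × 7.3300% = 8.08%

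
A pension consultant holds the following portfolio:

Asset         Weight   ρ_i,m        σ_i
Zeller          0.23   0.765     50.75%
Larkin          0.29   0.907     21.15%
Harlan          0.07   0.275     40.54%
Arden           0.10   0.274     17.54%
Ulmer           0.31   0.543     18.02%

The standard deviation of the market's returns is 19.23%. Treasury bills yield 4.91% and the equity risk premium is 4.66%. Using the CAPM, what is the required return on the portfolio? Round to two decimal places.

β_Zeller = 0.765 × 50.75% / 19.23% = 2.0189
β_Larkin = 0.907 × 21.15% / 19.23% = 0.9976
β_Harlan = 0.275 × 40.54% / 19.23% = 0.5797
β_Arden = 0.274 × 17.54% / 19.23% = 0.2499
β_Ulmer = 0.543 × 18.02% / 19.23% = 0.5088
β_P = Σ w_i β_i = 0.23×2.0189 + 0.29×0.9976 + 0.07×0.5797 + 0.10×0.2499 + 0.31×0.5088 = 0.9769
E(R_P) = R_f + β_P × MRP = 4.91% + 0.9769 × 4.66% = 9.46%

9.46%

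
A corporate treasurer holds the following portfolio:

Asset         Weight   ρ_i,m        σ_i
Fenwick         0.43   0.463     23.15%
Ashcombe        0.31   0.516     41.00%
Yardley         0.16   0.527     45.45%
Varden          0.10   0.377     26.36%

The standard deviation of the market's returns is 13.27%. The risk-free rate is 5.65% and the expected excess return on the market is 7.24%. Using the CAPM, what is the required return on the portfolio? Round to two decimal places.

14.38%

β_Fenwick = 0.463 × 23.15% / 13.27% = 0.8077
β_Ashcombe = 0.516 × 41.00% / 13.27% = 1.5943
β_Yardley = 0.527 × 45.45% / 13.27% = 1.8050
β_Varden = 0.377 × 26.36% / 13.27% = 0.7489
β_P = Σ w_i β_i = 0.43×0.8077 + 0.31×1.5943 + 0.16×1.8050 + 0.10×0.7489 = 1.2052
E(R_P) = R_f + β_P × MRP = 5.65% + 1.2052 × 7.24% = 14.38%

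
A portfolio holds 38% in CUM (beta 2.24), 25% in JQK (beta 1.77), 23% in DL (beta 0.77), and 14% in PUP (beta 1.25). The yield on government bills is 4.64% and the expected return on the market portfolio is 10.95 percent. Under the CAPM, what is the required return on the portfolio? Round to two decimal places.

15.02%

β_P = Σ w_i β_i = 0.38×2.24 + 0.25×1.77 + 0.23×0.77 + 0.14×1.25 = 1.6458
MRP = 10.95% − 4.64% = 6.31%
E(R_P) = R_f + β_P × MRP = 4.64% + 1.6458 × 6.31% = 15.02%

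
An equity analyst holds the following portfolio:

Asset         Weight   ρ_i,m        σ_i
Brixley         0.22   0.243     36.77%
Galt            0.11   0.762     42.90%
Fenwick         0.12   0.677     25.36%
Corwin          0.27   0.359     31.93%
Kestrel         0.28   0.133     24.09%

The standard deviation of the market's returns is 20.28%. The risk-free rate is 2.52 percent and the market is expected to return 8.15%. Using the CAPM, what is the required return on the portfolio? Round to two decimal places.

5.74%

β_Brixley = 0.243 × 36.77% / 20.28% = 0.4406
β_Galt = 0.762 × 42.90% / 20.28% = 1.6119
β_Fenwick = 0.677 × 25.36% / 20.28% = 0.8466
β_Corwin = 0.359 × 31.93% / 20.28% = 0.5652
β_Kestrel = 0.133 × 24.09% / 20.28% = 0.1580
β_P = Σ w_i β_i = 0.22×0.4406 + 0.11×1.6119 + 0.12×0.8466 + 0.27×0.5652 + 0.28×0.1580 = 0.5727
MRP = 8.15% − 2.52% = 5.63%
E(R_P) = R_f + β_P × MRP = 2.52% + 0.5727 × 5.63% = 5.74%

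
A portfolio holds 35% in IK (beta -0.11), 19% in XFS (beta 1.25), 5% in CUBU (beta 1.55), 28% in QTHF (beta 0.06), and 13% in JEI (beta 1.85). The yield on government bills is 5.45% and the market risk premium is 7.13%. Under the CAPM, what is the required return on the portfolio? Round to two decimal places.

9.26%

β_P = Σ w_i β_i = 0.35×-0.11 + 0.19×1.25 + 0.05×1.55 + 0.28×0.06 + 0.13×1.85 = 0.5338
E(R_P) = R_f + β_P × MRP = 5.45% + 0.5338 × 7.13% = 9.26%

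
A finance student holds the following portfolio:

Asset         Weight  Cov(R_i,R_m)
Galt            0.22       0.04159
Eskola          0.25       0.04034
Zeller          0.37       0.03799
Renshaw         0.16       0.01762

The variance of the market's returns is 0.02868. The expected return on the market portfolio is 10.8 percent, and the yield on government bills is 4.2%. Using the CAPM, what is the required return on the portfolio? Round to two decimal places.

12.51%

β_Galt = 0.04159 / 0.02868 = 1.4501
β_Eskola = 0.04034 / 0.02868 = 1.4066
β_Zeller = 0.03799 / 0.02868 = 1.3246
β_Renshaw = 0.01762 / 0.02868 = 0.6144
β_P = Σ w_i β_i = 0.22×1.4501 + 0.25×1.4066 + 0.37×1.3246 + 0.16×0.6144 = 1.2591
MRP = 10.8% − 4.2% = 6.60%
E(R_P) = R_f + β_P × MRP = 4.2% + 1.2591 × 6.6% = 12.51%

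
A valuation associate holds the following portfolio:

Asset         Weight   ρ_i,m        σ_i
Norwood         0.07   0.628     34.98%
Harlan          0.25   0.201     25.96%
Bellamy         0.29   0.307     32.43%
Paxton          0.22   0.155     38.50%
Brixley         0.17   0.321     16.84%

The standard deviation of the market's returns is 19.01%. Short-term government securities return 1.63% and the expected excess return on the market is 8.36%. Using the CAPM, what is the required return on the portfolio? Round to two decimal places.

β_Norwood = 0.628 × 34.98% / 19.01% = 1.1556
β_Harlan = 0.201 × 25.96% / 19.01% = 0.2745
β_Bellamy = 0.307 × 32.43% / 19.01% = 0.5237
β_Paxton = 0.155 × 38.50% / 19.01% = 0.3139
β_Brixley = 0.321 × 16.84% / 19.01% = 0.2844
β_P = Σ w_i β_i = 0.07×1.1556 + 0.25×0.2745 + 0.29×0.5237 + 0.22×0.3139 + 0.17×0.2844 = 0.4188
E(R_P) = R_f + β_P × MRP = 1.63% + 0.4188 × 8.36% = 5.13%

5.13%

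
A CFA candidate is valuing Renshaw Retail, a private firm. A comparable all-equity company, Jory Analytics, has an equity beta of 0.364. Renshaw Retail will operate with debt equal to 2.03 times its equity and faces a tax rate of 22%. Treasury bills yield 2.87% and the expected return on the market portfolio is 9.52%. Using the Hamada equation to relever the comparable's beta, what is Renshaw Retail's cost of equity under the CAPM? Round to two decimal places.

9.12%

β_L = β_U × [1 + (1 − t)(D/E)] = 0.364 × [1 + (1 − 0.22) × 2.03]
    = 0.364 × [1 + 0.78 × 2.03] = 0.364 × 2.5834 = 0.9404
MRP = 9.52% − 2.87% = 6.65%
E(R) = R_f + β_L × MRP = 2.87% + 0.9404 × 6.65% = 9.12%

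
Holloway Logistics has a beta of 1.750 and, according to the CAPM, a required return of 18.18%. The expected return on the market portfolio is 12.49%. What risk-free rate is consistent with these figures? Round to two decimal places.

4.90%

E(R) = R_f + β(E(R_m) − R_f) = R_f(1 − β) + β·E(R_m)
18.18% = R_f × (1 − 1.750) + 1.750 × 12.49%
18.18% = R_f × -0.750 + 21.85750%
R_f = (18.18% − 21.85750%) / -0.750 = 4.90%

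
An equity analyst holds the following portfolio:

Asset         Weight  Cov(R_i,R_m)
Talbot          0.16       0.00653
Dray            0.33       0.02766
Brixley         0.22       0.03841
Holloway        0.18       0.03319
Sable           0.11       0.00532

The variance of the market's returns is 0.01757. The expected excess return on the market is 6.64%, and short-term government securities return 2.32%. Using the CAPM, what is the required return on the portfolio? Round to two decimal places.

β_Talbot = 0.00653 / 0.01757 = 0.3717
β_Dray = 0.02766 / 0.01757 = 1.5743
β_Brixley = 0.03841 / 0.01757 = 2.1861
β_Holloway = 0.03319 / 0.01757 = 1.8890
β_Sable = 0.00532 / 0.01757 = 0.3028
β_P = Σ w_i β_i = 0.16×0.3717 + 0.33×1.5743 + 0.22×2.1861 + 0.18×1.8890 + 0.11×0.3028 = 1.4333
E(R_P) = R_f + β_P × MRP = 2.32% + 1.4333 × 6.64% = 11.84%

11.84%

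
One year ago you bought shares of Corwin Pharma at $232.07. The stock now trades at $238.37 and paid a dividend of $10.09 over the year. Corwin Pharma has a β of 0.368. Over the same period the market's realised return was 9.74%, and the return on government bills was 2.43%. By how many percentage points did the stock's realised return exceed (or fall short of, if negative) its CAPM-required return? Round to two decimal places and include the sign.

+1.94%

Realised HPR = (P1 + D1 − P0) / P0 = (238.37 + 10.09 − 232.07) / 232.07 = 16.39 / 232.07 = 7.0625%
MRP = 9.74% − 2.43% = 7.31%
CAPM required = R_f + β·MRP = 2.43% + 0.368 × 7.31% = 5.12008%
α = realised − required = 7.0625% − 5.12008% = +1.94%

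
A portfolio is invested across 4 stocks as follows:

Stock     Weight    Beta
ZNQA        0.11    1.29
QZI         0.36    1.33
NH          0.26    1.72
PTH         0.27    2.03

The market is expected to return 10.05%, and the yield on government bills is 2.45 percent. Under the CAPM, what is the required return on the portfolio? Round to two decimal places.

14.73%

β_P = Σ w_i β_i = 0.11×1.29 + 0.36×1.33 + 0.26×1.72 + 0.27×2.03 = 1.6160
MRP = 10.05% − 2.45% = 7.60%
E(R_P) = R_f + β_P × MRP = 2.45% + 1.6160 × 7.60% = 14.73%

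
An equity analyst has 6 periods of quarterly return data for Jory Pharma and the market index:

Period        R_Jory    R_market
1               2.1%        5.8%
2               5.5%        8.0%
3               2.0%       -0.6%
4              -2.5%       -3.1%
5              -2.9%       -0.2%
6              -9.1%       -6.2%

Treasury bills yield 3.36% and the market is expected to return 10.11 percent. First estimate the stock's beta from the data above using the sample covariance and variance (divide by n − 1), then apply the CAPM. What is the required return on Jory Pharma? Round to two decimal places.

9.12%

Mean R_i = (2.1 + 5.5 + 2.0 − 2.5 − 2.9 − 9.1) / 6 = -0.8167%
Mean R_m = (5.8 + 8.0 − 0.6 − 3.1 − 0.2 − 6.2) / 6 = 0.6167%
Σ(R_i − R̄_i)(R_m − R̄_m) = 122.7517  ⇒  Cov = 122.7517 / 5 = 24.5503
Σ(R_m − R̄_m)² = 143.8083  ⇒  Var(R_m) = 143.8083 / 5 = 28.7617
β = Cov / Var(R_m) = 24.5503 / 28.7617 = 0.8536
MRP = 10.11% − 3.36% = 6.75%
E(R) = R_f + β × MRP = 3.36% + 0.8536 × 6.75% = 9.12%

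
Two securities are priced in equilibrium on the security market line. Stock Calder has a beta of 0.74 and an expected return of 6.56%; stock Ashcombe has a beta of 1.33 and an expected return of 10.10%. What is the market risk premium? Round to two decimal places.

6.00%

Both satisfy E(R) = R_f + β·MRP, so the slope of the SML is
MRP = (10.10% − 6.56%) / (1.33 − 0.74) = 3.54% / 0.59 = 6.0000%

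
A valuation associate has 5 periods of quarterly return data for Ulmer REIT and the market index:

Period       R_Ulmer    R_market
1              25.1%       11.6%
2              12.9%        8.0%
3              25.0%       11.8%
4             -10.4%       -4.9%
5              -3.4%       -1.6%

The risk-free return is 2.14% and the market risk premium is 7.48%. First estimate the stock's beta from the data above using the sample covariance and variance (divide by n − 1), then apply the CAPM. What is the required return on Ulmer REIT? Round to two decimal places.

Mean R_i = (25.1 + 12.9 + 25.0 − 10.4 − 3.4) / 5 = 9.8400%
Mean R_m = (11.6 + 8.0 + 11.8 − 4.9 − 1.6) / 5 = 4.9800%
Σ(R_i − R̄_i)(R_m − R̄_m) = 500.7440  ⇒  Cov = 500.7440 / 4 = 125.1860
Σ(R_m − R̄_m)² = 240.3680  ⇒  Var(R_m) = 240.3680 / 4 = 60.0920
β = Cov / Var(R_m) = 125.1860 / 60.0920 = 2.0832
E(R) = R_f + β × MRP = 2.14% + 2.0832 × 7.48% = 17.72%

17.72%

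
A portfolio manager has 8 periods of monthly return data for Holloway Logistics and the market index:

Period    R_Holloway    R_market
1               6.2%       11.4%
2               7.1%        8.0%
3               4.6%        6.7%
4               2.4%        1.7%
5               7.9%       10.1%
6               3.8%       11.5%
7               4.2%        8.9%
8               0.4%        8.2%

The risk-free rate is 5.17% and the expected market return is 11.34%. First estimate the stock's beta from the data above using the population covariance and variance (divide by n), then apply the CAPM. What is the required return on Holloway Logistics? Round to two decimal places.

Mean R_i = (6.2 + 7.1 + 4.6 + 2.4 + 7.9 + 3.8 + 4.2 + 0.4) / 8 = 4.5750%
Mean R_m = (11.4 + 8.0 + 6.7 + 1.7 + 10.1 + 11.5 + 8.9 + 8.2) / 8 = 8.3125%
Σ(R_i − R̄_i)(R_m − R̄_m) = 22.2925  ⇒  Cov = 22.2925 / 8 = 2.7866
Σ(R_m − R̄_m)² = 69.6688  ⇒  Var(R_m) = 69.6688 / 8 = 8.7086
β = Cov / Var(R_m) = 2.7866 / 8.7086 = 0.3200
MRP = 11.34% − 5.17% = 6.17%
E(R) = R_f + β × MRP = 5.17% + 0.3200 × 6.17% = 7.14%

7.14%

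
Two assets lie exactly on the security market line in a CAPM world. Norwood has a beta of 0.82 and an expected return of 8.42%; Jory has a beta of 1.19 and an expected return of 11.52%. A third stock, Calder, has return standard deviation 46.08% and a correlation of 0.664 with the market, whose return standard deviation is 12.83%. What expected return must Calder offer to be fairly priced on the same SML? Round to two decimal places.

21.53%

MRP = (11.52% − 8.42%) / (1.19 − 0.82) = 8.3784%
R_f = 8.42% − 0.82 × 8.3784% = 1.5497%
β_Calder = ρ·σ_i/σ_m = 0.664 × 46.08 / 12.83 = 2.3848
E(R_Calder) = R_f + β × MRP = 1.5497% + 2.3848 × 8.3784% = 21.53%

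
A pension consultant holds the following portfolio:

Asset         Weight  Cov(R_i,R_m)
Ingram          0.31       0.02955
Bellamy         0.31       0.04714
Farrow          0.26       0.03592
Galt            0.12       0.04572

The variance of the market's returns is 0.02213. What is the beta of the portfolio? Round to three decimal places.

1.744

β_Ingram = 0.02955 / 0.02213 = 1.3353
β_Bellamy = 0.04714 / 0.02213 = 2.1301
β_Farrow = 0.03592 / 0.02213 = 1.6231
β_Galt = 0.04572 / 0.02213 = 2.0660
β_P = Σ w_i β_i = 0.31×1.3353 + 0.31×2.1301 + 0.26×1.6231 + 0.12×2.0660 = 1.7442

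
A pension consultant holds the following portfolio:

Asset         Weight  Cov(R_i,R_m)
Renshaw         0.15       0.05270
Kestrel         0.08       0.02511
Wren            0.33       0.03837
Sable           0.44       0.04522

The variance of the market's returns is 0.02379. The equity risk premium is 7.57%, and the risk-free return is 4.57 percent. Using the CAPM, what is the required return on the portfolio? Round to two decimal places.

18.08%

β_Renshaw = 0.05270 / 0.02379 = 2.2152
β_Kestrel = 0.02511 / 0.02379 = 1.0555
β_Wren = 0.03837 / 0.02379 = 1.6129
β_Sable = 0.04522 / 0.02379 = 1.9008
β_P = Σ w_i β_i = 0.15×2.2152 + 0.08×1.0555 + 0.33×1.6129 + 0.44×1.9008 = 1.7853
E(R_P) = R_f + β_P × MRP = 4.57% + 1.7853 × 7.57% = 18.08%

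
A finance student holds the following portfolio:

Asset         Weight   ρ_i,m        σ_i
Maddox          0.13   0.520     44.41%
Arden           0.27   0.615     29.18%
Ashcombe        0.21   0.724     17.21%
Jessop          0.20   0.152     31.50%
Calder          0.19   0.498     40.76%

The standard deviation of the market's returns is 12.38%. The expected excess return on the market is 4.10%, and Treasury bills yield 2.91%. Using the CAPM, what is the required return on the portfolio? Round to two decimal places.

β_Maddox = 0.520 × 44.41% / 12.38% = 1.8654
β_Arden = 0.615 × 29.18% / 12.38% = 1.4496
β_Ashcombe = 0.724 × 17.21% / 12.38% = 1.0065
β_Jessop = 0.152 × 31.50% / 12.38% = 0.3868
β_Calder = 0.498 × 40.76% / 12.38% = 1.6396
β_P = Σ w_i β_i = 0.13×1.8654 + 0.27×1.4496 + 0.21×1.0065 + 0.20×0.3868 + 0.19×1.6396 = 1.2341
E(R_P) = R_f + β_P × MRP = 2.91% + 1.2341 × 4.10% = 7.97%

7.97%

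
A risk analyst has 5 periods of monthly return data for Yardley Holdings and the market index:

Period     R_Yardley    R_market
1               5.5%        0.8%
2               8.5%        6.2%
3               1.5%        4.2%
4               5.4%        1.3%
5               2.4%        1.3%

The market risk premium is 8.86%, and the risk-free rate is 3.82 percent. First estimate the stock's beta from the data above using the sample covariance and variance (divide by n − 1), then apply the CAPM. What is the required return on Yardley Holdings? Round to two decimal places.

7.54%

Mean R_i = (5.5 + 8.5 + 1.5 + 5.4 + 2.4) / 5 = 4.6600%
Mean R_m = (0.8 + 6.2 + 4.2 + 1.3 + 1.3) / 5 = 2.7600%
Σ(R_i − R̄_i)(R_m − R̄_m) = 9.2320  ⇒  Cov = 9.2320 / 4 = 2.3080
Σ(R_m − R̄_m)² = 22.0120  ⇒  Var(R_m) = 22.0120 / 4 = 5.5030
β = Cov / Var(R_m) = 2.3080 / 5.5030 = 0.4194
E(R) = R_f + β × MRP = 3.82% + 0.4194 × 8.86% = 7.54%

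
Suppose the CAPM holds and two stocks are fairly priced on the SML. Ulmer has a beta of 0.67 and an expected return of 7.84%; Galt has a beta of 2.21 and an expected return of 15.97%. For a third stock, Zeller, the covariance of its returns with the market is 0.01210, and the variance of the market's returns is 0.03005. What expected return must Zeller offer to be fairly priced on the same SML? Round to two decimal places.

MRP = (15.97% − 7.84%) / (2.21 − 0.67) = 5.2792%
R_f = 7.84% − 0.67 × 5.2792% = 4.3029%
β_Zeller = Cov / Var(R_m) = 0.01210 / 0.03005 = 0.4027
E(R_Zeller) = R_f + β × MRP = 4.3029% + 0.4027 × 5.2792% = 6.43%

6.43%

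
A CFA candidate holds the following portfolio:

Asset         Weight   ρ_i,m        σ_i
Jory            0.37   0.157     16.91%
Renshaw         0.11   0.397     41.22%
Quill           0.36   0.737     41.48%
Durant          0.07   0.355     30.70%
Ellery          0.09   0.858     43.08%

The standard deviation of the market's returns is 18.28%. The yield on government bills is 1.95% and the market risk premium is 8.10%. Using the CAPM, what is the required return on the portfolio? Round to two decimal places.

β_Jory = 0.157 × 16.91% / 18.28% = 0.1452
β_Renshaw = 0.397 × 41.22% / 18.28% = 0.8952
β_Quill = 0.737 × 41.48% / 18.28% = 1.6724
β_Durant = 0.355 × 30.70% / 18.28% = 0.5962
β_Ellery = 0.858 × 43.08% / 18.28% = 2.0220
β_P = Σ w_i β_i = 0.37×0.1452 + 0.11×0.8952 + 0.36×1.6724 + 0.07×0.5962 + 0.09×2.0220 = 0.9780
E(R_P) = R_f + β_P × MRP = 1.95% + 0.9780 × 8.10% = 9.87%

9.87%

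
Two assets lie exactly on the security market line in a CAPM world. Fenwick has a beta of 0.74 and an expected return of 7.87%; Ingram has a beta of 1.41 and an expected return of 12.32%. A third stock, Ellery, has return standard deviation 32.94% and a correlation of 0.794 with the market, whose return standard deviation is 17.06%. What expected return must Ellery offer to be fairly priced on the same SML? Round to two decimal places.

13.14%

MRP = (12.32% − 7.87%) / (1.41 − 0.74) = 6.6418%
R_f = 7.87% − 0.74 × 6.6418% = 2.9551%
β_Ellery = ρ·σ_i/σ_m = 0.794 × 32.94 / 17.06 = 1.5331
E(R_Ellery) = R_f + β × MRP = 2.9551% + 1.5331 × 6.6418% = 13.14%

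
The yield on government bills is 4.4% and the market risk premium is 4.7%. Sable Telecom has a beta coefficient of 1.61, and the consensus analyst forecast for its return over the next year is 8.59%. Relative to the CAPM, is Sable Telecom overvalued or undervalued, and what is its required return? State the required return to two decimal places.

Required return = R_f + β·MRP = 4.4% + 1.61 × 4.7% = 11.97%
Forecast 8.59% < required 11.97% → the stock plots below the SML → overvalued.

Overvalued; required return 11.97%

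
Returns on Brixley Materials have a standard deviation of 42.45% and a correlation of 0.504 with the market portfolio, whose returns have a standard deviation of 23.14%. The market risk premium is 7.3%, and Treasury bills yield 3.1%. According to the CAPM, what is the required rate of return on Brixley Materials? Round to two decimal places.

β = ρ × σ_i / σ_m = 0.504 × 42.45% / 23.14% = 0.9246
E(R) = 3.1% + 0.9246 × 7.3% = 9.85%

9.85%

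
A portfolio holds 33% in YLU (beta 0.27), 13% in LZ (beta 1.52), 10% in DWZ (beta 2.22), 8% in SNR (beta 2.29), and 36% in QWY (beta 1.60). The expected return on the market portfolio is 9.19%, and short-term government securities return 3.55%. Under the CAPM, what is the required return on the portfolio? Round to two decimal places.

10.70%

β_P = Σ w_i β_i = 0.33×0.27 + 0.13×1.52 + 0.10×2.22 + 0.08×2.29 + 0.36×1.60 = 1.2679
MRP = 9.19% − 3.55% = 5.64%
E(R_P) = R_f + β_P × MRP = 3.55% + 1.2679 × 5.64% = 10.70%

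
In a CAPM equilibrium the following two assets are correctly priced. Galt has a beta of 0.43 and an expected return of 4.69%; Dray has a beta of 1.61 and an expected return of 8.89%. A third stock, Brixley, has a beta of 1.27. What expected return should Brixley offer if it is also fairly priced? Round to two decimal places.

7.68%

MRP (SML slope) = (8.89% − 4.69%) / (1.61 − 0.43) = 4.20% / 1.18 = 3.5593%
R_f (intercept) = 4.69% − 0.43 × 3.5593% = 3.1595%
E(R_Brixley) = R_f + β × MRP = 3.1595% + 1.27 × 3.5593% = 7.68%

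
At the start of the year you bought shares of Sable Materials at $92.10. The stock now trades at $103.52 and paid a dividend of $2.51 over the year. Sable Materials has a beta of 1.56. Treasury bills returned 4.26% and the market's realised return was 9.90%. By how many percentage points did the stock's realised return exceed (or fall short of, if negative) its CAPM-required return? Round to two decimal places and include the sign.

Realised HPR = (P1 + D1 − P0) / P0 = (103.52 + 2.51 − 92.10) / 92.10 = 13.93 / 92.10 = 15.1249%
MRP = 9.90% − 4.26% = 5.64%
CAPM required = R_f + β·MRP = 4.26% + 1.56 × 5.64% = 13.0584%
α = realised − required = 15.1249% − 13.0584% = +2.07%

+2.07%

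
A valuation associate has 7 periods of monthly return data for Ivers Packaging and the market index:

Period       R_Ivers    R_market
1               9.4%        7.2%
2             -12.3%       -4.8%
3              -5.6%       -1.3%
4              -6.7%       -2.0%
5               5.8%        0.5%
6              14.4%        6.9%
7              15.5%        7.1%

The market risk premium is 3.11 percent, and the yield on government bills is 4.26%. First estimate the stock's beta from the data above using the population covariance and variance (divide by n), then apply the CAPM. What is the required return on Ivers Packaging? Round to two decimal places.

Mean R_i = (9.4 − 12.3 − 5.6 − 6.7 + 5.8 + 14.4 + 15.5) / 7 = 2.9286%
Mean R_m = (7.2 − 4.8 − 1.3 − 2.0 + 0.5 + 6.9 + 7.1) / 7 = 1.9429%
Σ(R_i − R̄_i)(R_m − R̄_m) = 319.8814  ⇒  Cov = 319.8814 / 7 = 45.6973
Σ(R_m − R̄_m)² = 152.4171  ⇒  Var(R_m) = 152.4171 / 7 = 21.7739
β = Cov / Var(R_m) = 45.6973 / 21.7739 = 2.0987
E(R) = R_f + β × MRP = 4.26% + 2.0987 × 3.11% = 10.79%

10.79%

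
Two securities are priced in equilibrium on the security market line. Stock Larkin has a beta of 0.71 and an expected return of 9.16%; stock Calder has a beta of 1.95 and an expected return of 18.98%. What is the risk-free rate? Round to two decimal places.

3.54%

Both satisfy E(R) = R_f + β·MRP, so the slope of the SML is
MRP = (18.98% − 9.16%) / (1.95 − 0.71) = 9.82% / 1.24 = 7.9194%
R_f = E(R_Larkin) − β_Larkin·MRP = 9.16% − 0.71 × 7.9194% = 3.5372%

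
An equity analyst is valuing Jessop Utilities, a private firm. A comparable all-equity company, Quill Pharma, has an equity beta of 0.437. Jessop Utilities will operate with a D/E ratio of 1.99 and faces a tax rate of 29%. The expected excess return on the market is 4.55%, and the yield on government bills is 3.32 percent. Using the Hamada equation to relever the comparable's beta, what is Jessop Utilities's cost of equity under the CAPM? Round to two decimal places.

β_L = β_U × [1 + (1 − t)(D/E)] = 0.437 × [1 + (1 − 0.29) × 1.99]
    = 0.437 × [1 + 0.71 × 1.99] = 0.437 × 2.4129 = 1.0544
E(R) = R_f + β_L × MRP = 3.32% + 1.0544 × 4.55% = 8.12%

8.12%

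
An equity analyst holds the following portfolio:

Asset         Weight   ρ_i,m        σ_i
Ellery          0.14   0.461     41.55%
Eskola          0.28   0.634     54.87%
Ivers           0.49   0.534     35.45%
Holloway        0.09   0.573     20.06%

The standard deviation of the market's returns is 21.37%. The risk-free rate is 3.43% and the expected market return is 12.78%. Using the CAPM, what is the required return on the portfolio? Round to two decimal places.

13.38%

β_Ellery = 0.461 × 41.55% / 21.37% = 0.8963
β_Eskola = 0.634 × 54.87% / 21.37% = 1.6279
β_Ivers = 0.534 × 35.45% / 21.37% = 0.8858
β_Holloway = 0.573 × 20.06% / 21.37% = 0.5379
β_P = Σ w_i β_i = 0.14×0.8963 + 0.28×1.6279 + 0.49×0.8858 + 0.09×0.5379 = 1.0637
MRP = 12.78% − 3.43% = 9.35%
E(R_P) = R_f + β_P × MRP = 3.43% + 1.0637 × 9.35% = 13.38%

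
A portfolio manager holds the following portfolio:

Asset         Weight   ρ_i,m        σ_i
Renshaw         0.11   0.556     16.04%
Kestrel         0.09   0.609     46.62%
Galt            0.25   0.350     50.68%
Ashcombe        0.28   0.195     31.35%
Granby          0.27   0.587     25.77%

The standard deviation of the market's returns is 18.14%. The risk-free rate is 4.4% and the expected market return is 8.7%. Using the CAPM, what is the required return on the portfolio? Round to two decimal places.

7.66%

β_Renshaw = 0.556 × 16.04% / 18.14% = 0.4916
β_Kestrel = 0.609 × 46.62% / 18.14% = 1.5651
β_Galt = 0.350 × 50.68% / 18.14% = 0.9778
β_Ashcombe = 0.195 × 31.35% / 18.14% = 0.3370
β_Granby = 0.587 × 25.77% / 18.14% = 0.8339
β_P = Σ w_i β_i = 0.11×0.4916 + 0.09×1.5651 + 0.25×0.9778 + 0.28×0.3370 + 0.27×0.8339 = 0.7589
MRP = 8.7% − 4.4% = 4.30%
E(R_P) = R_f + β_P × MRP = 4.4% + 0.7589 × 4.3% = 7.66%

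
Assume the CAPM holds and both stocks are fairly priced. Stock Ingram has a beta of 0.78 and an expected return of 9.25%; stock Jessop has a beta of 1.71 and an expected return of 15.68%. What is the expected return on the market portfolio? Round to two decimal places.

10.77%

Both satisfy E(R) = R_f + β·MRP, so the slope of the SML is
MRP = (15.68% − 9.25%) / (1.71 − 0.78) = 6.43% / 0.93 = 6.9140%
R_f = E(R_Ingram) − β_Ingram·MRP = 9.25% − 0.78 × 6.9140% = 3.8571%
E(R_m) = R_f + MRP = 3.8571% + 6.9140% = 10.77%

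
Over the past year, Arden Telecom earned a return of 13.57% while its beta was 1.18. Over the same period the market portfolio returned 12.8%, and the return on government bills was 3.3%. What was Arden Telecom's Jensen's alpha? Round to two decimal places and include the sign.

-0.94%

Market excess return = 12.8% − 3.3% = 9.50%
CAPM benchmark = R_f + β(R_m − R_f) = 3.3% + 1.18 × 9.5% = 14.5100%
α = actual − benchmark = 13.57% − 14.5100% = -0.94%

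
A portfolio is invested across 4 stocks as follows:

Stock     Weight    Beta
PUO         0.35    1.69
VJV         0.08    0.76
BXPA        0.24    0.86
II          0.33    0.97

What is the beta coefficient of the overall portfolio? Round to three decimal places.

1.179

β_P = Σ w_i β_i = 0.35×1.69 + 0.08×0.76 + 0.24×0.86 + 0.33×0.97 = 1.1788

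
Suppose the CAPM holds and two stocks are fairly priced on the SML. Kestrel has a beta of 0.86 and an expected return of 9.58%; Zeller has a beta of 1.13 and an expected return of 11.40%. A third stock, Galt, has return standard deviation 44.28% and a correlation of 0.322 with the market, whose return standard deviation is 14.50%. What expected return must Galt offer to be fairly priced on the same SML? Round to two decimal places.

10.41%

MRP = (11.40% − 9.58%) / (1.13 − 0.86) = 6.7407%
R_f = 9.58% − 0.86 × 6.7407% = 3.7830%
β_Galt = ρ·σ_i/σ_m = 0.322 × 44.28 / 14.50 = 0.9833
E(R_Galt) = R_f + β × MRP = 3.7830% + 0.9833 × 6.7407% = 10.41%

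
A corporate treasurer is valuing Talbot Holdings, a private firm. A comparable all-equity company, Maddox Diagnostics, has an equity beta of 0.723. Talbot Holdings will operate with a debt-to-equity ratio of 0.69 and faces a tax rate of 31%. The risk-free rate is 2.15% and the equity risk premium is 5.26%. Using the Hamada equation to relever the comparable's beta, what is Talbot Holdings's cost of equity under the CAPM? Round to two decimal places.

7.76%

β_L = β_U × [1 + (1 − t)(D/E)] = 0.723 × [1 + (1 − 0.31) × 0.69]
    = 0.723 × [1 + 0.69 × 0.69] = 0.723 × 1.4761 = 1.0672
E(R) = R_f + β_L × MRP = 2.15% + 1.0672 × 5.26% = 7.76%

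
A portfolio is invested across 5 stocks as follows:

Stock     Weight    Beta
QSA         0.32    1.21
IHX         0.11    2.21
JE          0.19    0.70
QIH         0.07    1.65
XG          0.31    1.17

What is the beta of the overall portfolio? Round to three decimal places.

1.242

β_P = Σ w_i β_i = 0.32×1.21 + 0.11×2.21 + 0.19×0.70 + 0.07×1.65 + 0.31×1.17 = 1.2415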